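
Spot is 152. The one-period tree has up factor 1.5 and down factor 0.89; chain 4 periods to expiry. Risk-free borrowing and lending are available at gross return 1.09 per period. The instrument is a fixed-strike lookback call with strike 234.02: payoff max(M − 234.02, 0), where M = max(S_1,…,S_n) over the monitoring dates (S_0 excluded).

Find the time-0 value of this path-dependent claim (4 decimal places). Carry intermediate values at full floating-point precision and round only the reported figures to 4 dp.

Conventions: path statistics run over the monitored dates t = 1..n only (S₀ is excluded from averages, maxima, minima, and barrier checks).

Under the martingale measure an up-move has probability p* = 0.3279; value the claim as the probability-weighted average of per-path payoffs, discounted 4 periods at R = 1.09.
Enumerate all 2^4 = 16 price paths (U = up ×1.5, D = down ×0.89); each path with k up-moves has probability p*^k·(1−p*)^(4−k).
DDDD: M=135.2800, payoff=0.0000, prob=0.204087
UDDD: M=228.0000, payoff=0.0000, prob=0.099555
DUDD: M=202.9200, payoff=0.0000, prob=0.099555
UUDD: M=342.0000, payoff=107.9800, prob=0.048563
DDUD: M=180.5988, payoff=0.0000, prob=0.099555
UDUD: M=304.3800, payoff=70.3600, prob=0.048563
DUUD: M=304.3800, payoff=70.3600, prob=0.048563
UUUD: M=513.0000, payoff=278.9800, prob=0.023689
DDDU: M=160.7329, payoff=0.0000, prob=0.099555
UDDU: M=270.8982, payoff=36.8782, prob=0.048563
DUDU: M=270.8982, payoff=36.8782, prob=0.048563
UUDU: M=456.5700, payoff=222.5500, prob=0.023689
DDUU: M=270.8982, payoff=36.8782, prob=0.048563
UDUU: M=456.5700, payoff=222.5500, prob=0.023689
DUUU: M=456.5700, payoff=222.5500, prob=0.023689
UUUU: M=769.5000, payoff=535.4800, prob=0.011556
Price = Σ prob·payoff / R^4 = 46.063509 / 1.411582 = 32.6326

price = 32.6326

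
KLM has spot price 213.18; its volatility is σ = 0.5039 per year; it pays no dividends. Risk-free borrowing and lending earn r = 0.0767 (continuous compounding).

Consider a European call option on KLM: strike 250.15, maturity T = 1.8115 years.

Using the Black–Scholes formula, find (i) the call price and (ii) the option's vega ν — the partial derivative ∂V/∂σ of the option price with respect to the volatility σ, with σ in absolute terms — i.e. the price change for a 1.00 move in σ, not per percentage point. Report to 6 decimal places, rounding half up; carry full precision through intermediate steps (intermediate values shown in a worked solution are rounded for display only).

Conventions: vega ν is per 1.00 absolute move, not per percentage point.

price = 54.958913
ν = 109.157565

σ√T = 0.5039·√1.8115 = 0.678209
d₁ = (ln(S/K) + (r+σ²/2)T) / (σ√T) = (ln(213.18/250.15) + (0.0767+0.5039²/2)·1.8115) / 0.678209 = (-0.159924 + 0.368926) / 0.678209 = 0.308167
d₂ = d₁ − σ√T = 0.308167 − 0.678209 = -0.370042
e^{−rT} = 0.870278
N(d₁) = 0.621023,  N(d₂) = 0.355676
Call price V = S·N(d₁) − K·e^{−rT}·N(d₂) = 132.389581 − 77.430668 = 54.958913
φ(d₁) = (1/√(2π))·e^{−d₁²/2} = 0.380442
ν = S·φ(d₁)·√T = 109.157565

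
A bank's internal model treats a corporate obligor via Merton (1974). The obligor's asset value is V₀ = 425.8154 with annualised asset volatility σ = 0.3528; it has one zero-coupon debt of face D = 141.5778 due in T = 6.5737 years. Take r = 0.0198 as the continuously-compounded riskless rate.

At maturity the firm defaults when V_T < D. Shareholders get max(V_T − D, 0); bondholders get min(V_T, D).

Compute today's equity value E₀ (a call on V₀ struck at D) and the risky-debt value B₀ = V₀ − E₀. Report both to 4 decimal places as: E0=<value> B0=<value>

Apply the equity-as-call identities (strike 141.5778, horizon 6.5737 years):
d₁ = [ln(V₀/D) + (r + σ²/2)T] / (σ√T)
   = [ln(425.8154/141.5778) + (0.0198 + 0.5·0.3528²)·6.5737] / (0.3528·√6.5737)
   = [1.101157 + 0.539266] / 0.904552 = 1.813520
d₂ = d₁ − σ√T = 1.813520 − 0.904552 = 0.908968
N(d₁) = 0.965124,  N(d₂) = 0.818316,  e^(−rT) = 0.877956
E₀ = V₀·N(d₁) − D·e^(−rT)·N(d₂)
   = 425.8154·0.965124 − 141.5778·0.877956·0.818316 = 309.248794
B₀ = V₀ − E₀ = 425.8154 − 309.248794 = 116.566606

E0=309.2488 B0=116.5666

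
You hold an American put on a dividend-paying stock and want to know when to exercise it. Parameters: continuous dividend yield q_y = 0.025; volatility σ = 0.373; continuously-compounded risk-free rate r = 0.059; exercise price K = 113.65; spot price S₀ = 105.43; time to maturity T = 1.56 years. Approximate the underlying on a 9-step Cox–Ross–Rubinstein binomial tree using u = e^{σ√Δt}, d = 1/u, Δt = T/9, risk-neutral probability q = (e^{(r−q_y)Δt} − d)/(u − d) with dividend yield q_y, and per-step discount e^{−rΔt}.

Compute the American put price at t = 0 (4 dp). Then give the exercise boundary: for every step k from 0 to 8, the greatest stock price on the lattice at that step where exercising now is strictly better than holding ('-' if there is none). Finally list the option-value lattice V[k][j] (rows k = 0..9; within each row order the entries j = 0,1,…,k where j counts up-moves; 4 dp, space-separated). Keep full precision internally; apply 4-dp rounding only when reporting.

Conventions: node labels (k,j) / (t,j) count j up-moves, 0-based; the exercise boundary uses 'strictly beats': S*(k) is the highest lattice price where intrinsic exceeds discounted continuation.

price = 21.3497
boundary = - - - 66.1662 56.6492 66.1662 77.2821 66.1662 77.2821
tree:
21.3497
28.6996 13.8510
37.4890 19.8002 7.7080
47.4838 27.4728 11.9190 3.3148
57.0008 36.8290 17.9335 5.6639 0.8431
65.1489 47.4838 26.0844 9.4946 1.6386 0.0000
72.1251 57.0008 36.3679 15.5117 3.1849 0.0000 0.0000
78.0978 65.1489 47.4838 24.4301 6.1902 0.0000 0.0000 0.0000
83.2115 72.1251 57.0008 36.3679 12.0314 0.0000 0.0000 0.0000 0.0000
87.5896 78.0978 65.1489 47.4838 23.3845 0.0000 0.0000 0.0000 0.0000 0.0000

params: Δt=0.17333 u=1.16800 d=0.85616 q=0.48021 e^(-rΔt)=0.98983
t_9 payoffs: 87.5896 78.0978 65.1489 47.4838 23.3845 0.0000 0.0000 0.0000 0.0000 0.0000
t_8: node(8,0) S=30.4385 payoff=83.2115 vs cont=82.1868 → 83.2115 [stop]  node(8,1) S=41.5249 payoff=72.1251 vs cont=71.1483 → 72.1251 [stop]  node(8,2) S=56.6492 payoff=57.0008 vs cont=56.0894 → 57.0008 [stop]  node(8,3) S=77.2821 payoff=36.3679 vs cont=35.5457 → 36.3679 [stop]  node(8,4) S=105.4300 payoff=8.2200 vs cont=12.0314 → 12.0314 [wait]  node(8,5) S=143.8300 payoff=0.0000 vs cont=0.0000 → 0.0000 [wait]  node(8,6) S=196.2161 payoff=0.0000 vs cont=0.0000 → 0.0000 [wait]  node(8,7) S=267.6823 payoff=0.0000 vs cont=0.0000 → 0.0000 [wait]  node(8,8) S=365.1782 payoff=0.0000 vs cont=0.0000 → 0.0000 [wait]  ⇒ S*(8)=77.2821
t_7: node(7,0) S=35.5522 payoff=78.0978 vs cont=77.0952 → 78.0978 [stop]  node(7,1) S=48.5011 payoff=65.1489 vs cont=64.2023 → 65.1489 [stop]  node(7,2) S=66.1662 payoff=47.4838 vs cont=46.6135 → 47.4838 [stop]  node(7,3) S=90.2655 payoff=23.3845 vs cont=24.4301 → 24.4301 [wait]  node(7,4) S=123.1422 payoff=0.0000 vs cont=6.1902 → 6.1902 [wait]  node(7,5) S=167.9933 payoff=0.0000 vs cont=0.0000 → 0.0000 [wait]  node(7,6) S=229.1802 payoff=0.0000 vs cont=0.0000 → 0.0000 [wait]  node(7,7) S=312.6528 payoff=0.0000 vs cont=0.0000 → 0.0000 [wait]  ⇒ S*(7)=66.1662
t_6: node(6,0) S=41.5249 payoff=72.1251 vs cont=71.1483 → 72.1251 [stop]  node(6,1) S=56.6492 payoff=57.0008 vs cont=56.0894 → 57.0008 [stop]  node(6,2) S=77.2821 payoff=36.3679 vs cont=36.0427 → 36.3679 [stop]  node(6,3) S=105.4300 payoff=8.2200 vs cont=15.5117 → 15.5117 [wait]  node(6,4) S=143.8300 payoff=0.0000 vs cont=3.1849 → 3.1849 [wait]  node(6,5) S=196.2161 payoff=0.0000 vs cont=0.0000 → 0.0000 [wait]  node(6,6) S=267.6823 payoff=0.0000 vs cont=0.0000 → 0.0000 [wait]  ⇒ S*(6)=77.2821
t_5: node(5,0) S=48.5011 payoff=65.1489 vs cont=64.2023 → 65.1489 [stop]  node(5,1) S=66.1662 payoff=47.4838 vs cont=46.6135 → 47.4838 [stop]  node(5,2) S=90.2655 payoff=23.3845 vs cont=26.0844 → 26.0844 [wait]  node(5,3) S=123.1422 payoff=0.0000 vs cont=9.4946 → 9.4946 [wait]  node(5,4) S=167.9933 payoff=0.0000 vs cont=1.6386 → 1.6386 [wait]  node(5,5) S=229.1802 payoff=0.0000 vs cont=0.0000 → 0.0000 [wait]  ⇒ S*(5)=66.1662
t_4: node(4,0) S=56.6492 payoff=57.0008 vs cont=56.0894 → 57.0008 [stop]  node(4,1) S=77.2821 payoff=36.3679 vs cont=36.8290 → 36.8290 [wait]  node(4,2) S=105.4300 payoff=8.2200 vs cont=17.9335 → 17.9335 [wait]  node(4,3) S=143.8300 payoff=0.0000 vs cont=5.6639 → 5.6639 [wait]  node(4,4) S=196.2161 payoff=0.0000 vs cont=0.8431 → 0.8431 [wait]  ⇒ S*(4)=56.6492
t_3: node(3,0) S=66.1662 payoff=47.4838 vs cont=46.8327 → 47.4838 [stop]  node(3,1) S=90.2655 payoff=23.3845 vs cont=27.4728 → 27.4728 [wait]  node(3,2) S=123.1422 payoff=0.0000 vs cont=11.9190 → 11.9190 [wait]  node(3,3) S=167.9933 payoff=0.0000 vs cont=3.3148 → 3.3148 [wait]  ⇒ S*(3)=66.1662
t_2: node(2,0) S=77.2821 payoff=36.3679 vs cont=37.4890 → 37.4890 [wait]  node(2,1) S=105.4300 payoff=8.2200 vs cont=19.8002 → 19.8002 [wait]  node(2,2) S=143.8300 payoff=0.0000 vs cont=7.7080 → 7.7080 [wait]  ⇒ S*(2)=-
t_1: node(1,0) S=90.2655 payoff=23.3845 vs cont=28.6996 → 28.6996 [wait]  node(1,1) S=123.1422 payoff=0.0000 vs cont=13.8510 → 13.8510 [wait]  ⇒ S*(1)=-
t_0: node(0,0) S=105.4300 payoff=8.2200 vs cont=21.3497 → 21.3497 [wait]  ⇒ S*(0)=-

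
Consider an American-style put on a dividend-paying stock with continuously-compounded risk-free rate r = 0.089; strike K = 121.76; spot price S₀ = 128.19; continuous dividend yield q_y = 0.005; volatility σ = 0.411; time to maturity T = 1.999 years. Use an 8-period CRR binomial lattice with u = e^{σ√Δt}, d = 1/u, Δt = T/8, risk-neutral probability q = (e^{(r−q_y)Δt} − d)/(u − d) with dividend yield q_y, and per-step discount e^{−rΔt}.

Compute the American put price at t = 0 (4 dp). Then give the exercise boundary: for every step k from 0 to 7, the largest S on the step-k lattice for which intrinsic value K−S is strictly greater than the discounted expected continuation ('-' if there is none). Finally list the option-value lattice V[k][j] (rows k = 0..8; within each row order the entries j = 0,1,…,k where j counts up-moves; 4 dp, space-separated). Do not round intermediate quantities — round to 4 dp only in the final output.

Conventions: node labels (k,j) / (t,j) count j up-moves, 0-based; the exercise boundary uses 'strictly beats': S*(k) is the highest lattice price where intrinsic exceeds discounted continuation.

price = 17.3838
boundary = - - - 69.2115 84.9970 69.2115 84.9970 69.2115
tree:
17.3838
25.9616 9.5904
37.5907 15.5036 4.1102
52.5485 24.3281 7.3791 1.0271
65.4023 36.7630 12.9911 2.1008 0.0000
75.8689 52.5485 22.2725 4.2968 0.0000 0.0000
84.3917 65.4023 36.7630 8.7882 0.0000 0.0000 0.0000
91.3317 75.8689 52.5485 17.9744 0.0000 0.0000 0.0000 0.0000
96.9828 84.3917 65.4023 36.7630 0.0000 0.0000 0.0000 0.0000 0.0000

Δt=0.24988  u=1.22808  d=0.81428  q=0.50008  discount=0.97801
step 8 (expiry): payoffs max(K−S,0) = 96.9828 84.3917 65.4023 36.7630 0.0000 0.0000 0.0000 0.0000 0.0000
step 7: (k=7,j=0): S=30.4283, K−S=91.3317, hold=88.6918 ⇒ V=91.3317 exercise | (k=7,j=1): S=45.8911, K−S=75.8689, hold=73.2483 ⇒ V=75.8689 exercise | (k=7,j=2): S=69.2115, K−S=52.5485, hold=49.9570 ⇒ V=52.5485 exercise | (k=7,j=3): S=104.3828, K−S=17.3772, hold=17.9744 ⇒ V=17.9744 continue | (k=7,j=4): S=157.4270, K−S=0.0000, hold=0.0000 ⇒ V=0.0000 continue | (k=7,j=5): S=237.4268, K−S=0.0000, hold=0.0000 ⇒ V=0.0000 continue | (k=7,j=6): S=358.0801, K−S=0.0000, hold=0.0000 ⇒ V=0.0000 continue | (k=7,j=7): S=540.0458, K−S=0.0000, hold=0.0000 ⇒ V=0.0000 continue  boundary S*=69.2115
step 6: (k=6,j=0): S=37.3683, K−S=84.3917, hold=81.7605 ⇒ V=84.3917 exercise | (k=6,j=1): S=56.3577, K−S=65.4023, hold=62.7947 ⇒ V=65.4023 exercise | (k=6,j=2): S=84.9970, K−S=36.7630, hold=34.4833 ⇒ V=36.7630 exercise | (k=6,j=3): S=128.1900, K−S=0.0000, hold=8.7882 ⇒ V=8.7882 continue | (k=6,j=4): S=193.3324, K−S=0.0000, hold=0.0000 ⇒ V=0.0000 continue | (k=6,j=5): S=291.5781, K−S=0.0000, hold=0.0000 ⇒ V=0.0000 continue | (k=6,j=6): S=439.7495, K−S=0.0000, hold=0.0000 ⇒ V=0.0000 continue  boundary S*=84.9970
step 5: (k=5,j=0): S=45.8911, K−S=75.8689, hold=73.2483 ⇒ V=75.8689 exercise | (k=5,j=1): S=69.2115, K−S=52.5485, hold=49.9570 ⇒ V=52.5485 exercise | (k=5,j=2): S=104.3828, K−S=17.3772, hold=22.2725 ⇒ V=22.2725 continue | (k=5,j=3): S=157.4270, K−S=0.0000, hold=4.2968 ⇒ V=4.2968 continue | (k=5,j=4): S=237.4268, K−S=0.0000, hold=0.0000 ⇒ V=0.0000 continue | (k=5,j=5): S=358.0801, K−S=0.0000, hold=0.0000 ⇒ V=0.0000 continue  boundary S*=69.2115
step 4: (k=4,j=0): S=56.3577, K−S=65.4023, hold=62.7947 ⇒ V=65.4023 exercise | (k=4,j=1): S=84.9970, K−S=36.7630, hold=36.5854 ⇒ V=36.7630 exercise | (k=4,j=2): S=128.1900, K−S=0.0000, hold=12.9911 ⇒ V=12.9911 continue | (k=4,j=3): S=193.3324, K−S=0.0000, hold=2.1008 ⇒ V=2.1008 continue | (k=4,j=4): S=291.5781, K−S=0.0000, hold=0.0000 ⇒ V=0.0000 continue  boundary S*=84.9970
step 3: (k=3,j=0): S=69.2115, K−S=52.5485, hold=49.9570 ⇒ V=52.5485 exercise | (k=3,j=1): S=104.3828, K−S=17.3772, hold=24.3281 ⇒ V=24.3281 continue | (k=3,j=2): S=157.4270, K−S=0.0000, hold=7.3791 ⇒ V=7.3791 continue | (k=3,j=3): S=237.4268, K−S=0.0000, hold=1.0271 ⇒ V=1.0271 continue  boundary S*=69.2115
step 2: (k=2,j=0): S=84.9970, K−S=36.7630, hold=37.5907 ⇒ V=37.5907 continue | (k=2,j=1): S=128.1900, K−S=0.0000, hold=15.5036 ⇒ V=15.5036 continue | (k=2,j=2): S=193.3324, K−S=0.0000, hold=4.1102 ⇒ V=4.1102 continue  boundary S*=-
step 1: (k=1,j=0): S=104.3828, K−S=17.3772, hold=25.9616 ⇒ V=25.9616 continue | (k=1,j=1): S=157.4270, K−S=0.0000, hold=9.5904 ⇒ V=9.5904 continue  boundary S*=-
step 0: (k=0,j=0): S=128.1900, K−S=0.0000, hold=17.3838 ⇒ V=17.3838 continue  boundary S*=-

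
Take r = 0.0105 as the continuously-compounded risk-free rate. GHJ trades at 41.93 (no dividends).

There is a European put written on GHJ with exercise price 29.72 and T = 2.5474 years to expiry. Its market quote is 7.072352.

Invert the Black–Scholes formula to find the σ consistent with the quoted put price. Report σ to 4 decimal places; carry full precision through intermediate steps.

At σ = 0.5810 the Black–Scholes value reproduces the quote:
σ√T = 0.581·√2.5474 = 0.927309
d₁ = (ln(S/K) + (r+σ²/2)T) / (σ√T) = (ln(41.93/29.72) + (0.0105+0.581²/2)·2.5474) / 0.927309 = (0.344181 + 0.456699) / 0.927309 = 0.863660
d₂ = d₁ − σ√T = 0.863660 − 0.927309 = -0.063649
e^{−rT} = 0.973607
N(−d₁) = 0.193887,  N(−d₂) = 0.525375
V = K·e^{−rT}·N(−d₂) − S·N(−d₁) = 15.202044 − 8.129692 = 7.072352 (matching the quote); vega is positive throughout, so no other σ reproduces this price

sigma = 0.5810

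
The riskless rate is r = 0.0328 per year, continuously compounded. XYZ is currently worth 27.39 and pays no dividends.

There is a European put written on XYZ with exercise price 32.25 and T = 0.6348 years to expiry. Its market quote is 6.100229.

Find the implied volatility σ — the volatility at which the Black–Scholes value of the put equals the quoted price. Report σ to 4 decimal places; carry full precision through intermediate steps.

At σ = 0.3887 the Black–Scholes value reproduces the quote:
σ√T = 0.3887·√0.6348 = 0.309694
d₁ = (ln(S/K) + (r+σ²/2)T) / (σ√T) = (ln(27.39/32.25) + (0.0328+0.3887²/2)·0.6348) / 0.309694 = (-0.163340 + 0.068777) / 0.309694 = -0.305344
d₂ = d₁ − σ√T = -0.305344 − 0.309694 = -0.615039
e^{−rT} = 0.979394
N(−d₁) = 0.619948,  N(−d₂) = 0.730735
V = K·e^{−rT}·N(−d₂) − S·N(−d₁) = 23.080607 − 16.980378 = 6.100229 (the quoted price), and the Black–Scholes price is strictly increasing in σ, so σ is unique

sigma = 0.3887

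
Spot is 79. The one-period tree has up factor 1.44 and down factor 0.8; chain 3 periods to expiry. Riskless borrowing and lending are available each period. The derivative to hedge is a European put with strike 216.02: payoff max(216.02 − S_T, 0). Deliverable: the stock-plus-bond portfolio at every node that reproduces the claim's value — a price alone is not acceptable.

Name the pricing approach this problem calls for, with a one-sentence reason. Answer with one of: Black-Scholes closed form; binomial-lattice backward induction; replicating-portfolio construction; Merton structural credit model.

framework: replicating-portfolio construction

Key observation: what is demanded is not a single number but the (Δ, B) position at each node of the 1.44/0.8 tree starting at 79; constructing those positions is the replicating-portfolio method.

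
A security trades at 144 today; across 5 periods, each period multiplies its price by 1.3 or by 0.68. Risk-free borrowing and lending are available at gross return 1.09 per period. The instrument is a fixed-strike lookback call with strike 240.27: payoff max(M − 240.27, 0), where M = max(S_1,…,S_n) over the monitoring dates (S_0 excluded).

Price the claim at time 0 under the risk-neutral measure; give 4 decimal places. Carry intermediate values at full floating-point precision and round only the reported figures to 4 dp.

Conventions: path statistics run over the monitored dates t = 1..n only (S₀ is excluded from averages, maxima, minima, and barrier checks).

price = 41.3835

No-arbitrage gives p* = (R−d)/(u−d) = 0.6613: enumerate every path, weight its payoff by its p*-probability, and discount by R^5.
Enumerate all 2^5 = 32 price paths (U = up ×1.3, D = down ×0.68); each path with k up-moves has probability p*^k·(1−p*)^(5−k).
DDDDD: M=97.9200, payoff=0.0000, prob=0.004458
UDDDD: M=187.2000, payoff=0.0000, prob=0.008704
DUDDD: M=127.2960, payoff=0.0000, prob=0.008704
UUDDD: M=243.3600, payoff=3.0900, prob=0.016993
DDUDD: M=97.9200, payoff=0.0000, prob=0.008704
UDUDD: M=187.2000, payoff=0.0000, prob=0.016993
DUUDD: M=165.4848, payoff=0.0000, prob=0.016993
UUUDD: M=316.3680, payoff=76.0980, prob=0.033177
DDDUD: M=97.9200, payoff=0.0000, prob=0.008704
UDDUD: M=187.2000, payoff=0.0000, prob=0.016993
DUDUD: M=127.2960, payoff=0.0000, prob=0.016993
UUDUD: M=243.3600, payoff=3.0900, prob=0.033177
DDUUD: M=112.5297, payoff=0.0000, prob=0.016993
UDUUD: M=215.1302, payoff=0.0000, prob=0.033177
DUUUD: M=215.1302, payoff=0.0000, prob=0.033177
UUUUD: M=411.2784, payoff=171.0084, prob=0.064773
DDDDU: M=97.9200, payoff=0.0000, prob=0.008704
UDDDU: M=187.2000, payoff=0.0000, prob=0.016993
DUDDU: M=127.2960, payoff=0.0000, prob=0.016993
UUDDU: M=243.3600, payoff=3.0900, prob=0.033177
DDUDU: M=97.9200, payoff=0.0000, prob=0.016993
UDUDU: M=187.2000, payoff=0.0000, prob=0.033177
DUUDU: M=165.4848, payoff=0.0000, prob=0.033177
UUUDU: M=316.3680, payoff=76.0980, prob=0.064773
DDDUU: M=97.9200, payoff=0.0000, prob=0.016993
UDDUU: M=187.2000, payoff=0.0000, prob=0.033177
DUDUU: M=146.2886, payoff=0.0000, prob=0.033177
UUDUU: M=279.6693, payoff=39.3993, prob=0.064773
DDUUU: M=146.2886, payoff=0.0000, prob=0.033177
UDUUU: M=279.6693, payoff=39.3993, prob=0.064773
DUUUU: M=279.6693, payoff=39.3993, prob=0.064773
UUUUU: M=534.6619, payoff=294.3919, prob=0.126462
Price = Σ prob·payoff / R^5 = 63.673651 / 1.538624 = 41.3835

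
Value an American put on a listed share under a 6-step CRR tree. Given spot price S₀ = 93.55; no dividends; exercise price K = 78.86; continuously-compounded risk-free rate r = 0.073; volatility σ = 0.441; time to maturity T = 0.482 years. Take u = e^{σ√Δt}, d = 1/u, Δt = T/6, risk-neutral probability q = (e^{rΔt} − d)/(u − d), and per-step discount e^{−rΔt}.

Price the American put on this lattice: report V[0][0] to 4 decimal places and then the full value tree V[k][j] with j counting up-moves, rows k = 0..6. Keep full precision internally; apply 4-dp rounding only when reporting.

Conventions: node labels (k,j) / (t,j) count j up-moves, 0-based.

Δt=0.08033  u=1.13314  d=0.88250  q=0.49226  discount=0.99415
step 6 (expiry): payoffs max(K−S,0) = 34.6683 22.1175 6.0022 0.0000 0.0000 0.0000 0.0000
k=5: (k=5,j=0): S=50.0754, K−S=28.7846, hold=28.3235 ⇒ V=28.7846 exercise | (k=5,j=1): S=64.2972, K−S=14.5628, hold=14.1017 ⇒ V=14.5628 exercise | (k=5,j=2): S=82.5581, K−S=0.0000, hold=3.0297 ⇒ V=3.0297 continue | (k=5,j=3): S=106.0053, K−S=0.0000, hold=0.0000 ⇒ V=0.0000 continue | (k=5,j=4): S=136.1117, K−S=0.0000, hold=0.0000 ⇒ V=0.0000 continue | (k=5,j=5): S=174.7685, K−S=0.0000, hold=0.0000 ⇒ V=0.0000 continue
k=4: (k=4,j=0): S=56.7425, K−S=22.1175, hold=21.6564 ⇒ V=22.1175 exercise | (k=4,j=1): S=72.8578, K−S=6.0022, hold=8.8336 ⇒ V=8.8336 continue | (k=4,j=2): S=93.5500, K−S=0.0000, hold=1.5293 ⇒ V=1.5293 continue | (k=4,j=3): S=120.1190, K−S=0.0000, hold=0.0000 ⇒ V=0.0000 continue | (k=4,j=4): S=154.2337, K−S=0.0000, hold=0.0000 ⇒ V=0.0000 continue
k=3: (k=3,j=0): S=64.2972, K−S=14.5628, hold=15.4873 ⇒ V=15.4873 continue | (k=3,j=1): S=82.5581, K−S=0.0000, hold=5.2074 ⇒ V=5.2074 continue | (k=3,j=2): S=106.0053, K−S=0.0000, hold=0.7720 ⇒ V=0.7720 continue | (k=3,j=3): S=136.1117, K−S=0.0000, hold=0.0000 ⇒ V=0.0000 continue
k=2: (k=2,j=0): S=72.8578, K−S=6.0022, hold=10.3660 ⇒ V=10.3660 continue | (k=2,j=1): S=93.5500, K−S=0.0000, hold=3.0063 ⇒ V=3.0063 continue | (k=2,j=2): S=120.1190, K−S=0.0000, hold=0.3897 ⇒ V=0.3897 continue
k=1: (k=1,j=0): S=82.5581, K−S=0.0000, hold=6.7037 ⇒ V=6.7037 continue | (k=1,j=1): S=106.0053, K−S=0.0000, hold=1.7082 ⇒ V=1.7082 continue
k=0: (k=0,j=0): S=93.5500, K−S=0.0000, hold=4.2198 ⇒ V=4.2198 continue

price = 4.2198
tree:
4.2198
6.7037 1.7082
10.3660 3.0063 0.3897
15.4873 5.2074 0.7720 0.0000
22.1175 8.8336 1.5293 0.0000 0.0000
28.7846 14.5628 3.0297 0.0000 0.0000 0.0000
34.6683 22.1175 6.0022 0.0000 0.0000 0.0000 0.0000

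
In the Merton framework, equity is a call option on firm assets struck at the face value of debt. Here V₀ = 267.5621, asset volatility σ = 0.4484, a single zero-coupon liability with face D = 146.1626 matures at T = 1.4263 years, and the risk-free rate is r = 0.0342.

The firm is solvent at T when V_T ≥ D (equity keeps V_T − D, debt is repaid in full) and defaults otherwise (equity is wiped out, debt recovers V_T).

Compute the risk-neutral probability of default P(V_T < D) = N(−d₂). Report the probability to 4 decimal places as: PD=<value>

With assets at 267.5621 and a single debt payment of 146.1626 at 1.4263 years:
d₁ = [ln(V₀/D) + (r + σ²/2)T] / (σ√T)
   = [ln(267.5621/146.1626) + (0.0342 + 0.5·0.4484²)·1.4263] / (0.4484·√1.4263)
   = [0.604632 + 0.192167] / 0.535514 = 1.487914
d₂ = d₁ − σ√T = 1.487914 − 0.535514 = 0.952400
risk-neutral PD = N(−d₂) = N(-0.952400) = 0.170447

PD=0.1704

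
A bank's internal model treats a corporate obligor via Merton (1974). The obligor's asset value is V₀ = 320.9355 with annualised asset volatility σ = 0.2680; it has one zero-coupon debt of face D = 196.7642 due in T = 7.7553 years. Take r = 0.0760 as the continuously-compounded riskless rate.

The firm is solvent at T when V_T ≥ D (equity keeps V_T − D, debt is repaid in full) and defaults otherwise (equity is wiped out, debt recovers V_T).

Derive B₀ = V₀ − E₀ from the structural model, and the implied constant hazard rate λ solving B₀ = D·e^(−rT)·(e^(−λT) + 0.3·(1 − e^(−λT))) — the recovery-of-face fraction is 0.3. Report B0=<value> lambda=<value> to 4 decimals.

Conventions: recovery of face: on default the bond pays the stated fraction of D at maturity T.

Equity is a call on the firm's assets struck at D = 196.7642:
d₁ = [ln(V₀/D) + (r + σ²/2)T] / (σ√T)
   = [ln(320.9355/196.7642) + (0.0760 + 0.5·0.2680²)·7.7553] / (0.2680·√7.7553)
   = [0.489234 + 0.867911] / 0.746335 = 1.818412
d₂ = d₁ − σ√T = 1.818412 − 0.746335 = 1.072076
N(d₁) = 0.965499,  N(d₂) = 0.858157,  e^(−rT) = 0.554658
E₀ = V₀·N(d₁) − D·e^(−rT)·N(d₂)
   = 320.9355·0.965499 − 196.7642·0.554658·0.858157 = 216.206404
B₀ = V₀ − E₀ = 320.9355 − 216.206404 = 104.729096
e^(−λT) = (B₀·e^(rT)/D − 0.3)/(1 − 0.3) = (104.7291·1.802911/196.7642 − 0.3)/0.7 = 0.94230286
λ = −ln(0.94230286)/7.7553 = 0.007663

B0=104.7291 lambda=0.0077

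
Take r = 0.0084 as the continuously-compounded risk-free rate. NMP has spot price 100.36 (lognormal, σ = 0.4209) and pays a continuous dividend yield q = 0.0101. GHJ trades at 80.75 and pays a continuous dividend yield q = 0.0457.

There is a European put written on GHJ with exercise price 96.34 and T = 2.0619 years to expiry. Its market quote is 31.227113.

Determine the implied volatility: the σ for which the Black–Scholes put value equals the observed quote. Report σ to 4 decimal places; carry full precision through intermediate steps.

At σ = 0.3967 the Black–Scholes value reproduces the quote:
σ√T = 0.3967·√2.0619 = 0.569634
d₁ = (ln(S/K) + (r−q+σ²/2)T) / (σ√T) = (ln(80.75/96.34) + (0.0084−0.0457+0.3967²/2)·2.0619) / 0.569634 = (-0.176526 + 0.085333) / 0.569634 = -0.160090
d₂ = d₁ − σ√T = -0.160090 − 0.569634 = -0.729725
e^{−rT} = 0.982829
e^{−qT} = 0.910074
N(−d₁) = 0.563595,  N(−d₂) = 0.767221
V = K·e^{−rT}·N(−d₂) − S·e^{−qT}·N(−d₁) = 72.644879 − 41.417766 = 31.227113 (the observed quote) — the price is monotone increasing in volatility, hence this σ is the only solution

sigma = 0.3967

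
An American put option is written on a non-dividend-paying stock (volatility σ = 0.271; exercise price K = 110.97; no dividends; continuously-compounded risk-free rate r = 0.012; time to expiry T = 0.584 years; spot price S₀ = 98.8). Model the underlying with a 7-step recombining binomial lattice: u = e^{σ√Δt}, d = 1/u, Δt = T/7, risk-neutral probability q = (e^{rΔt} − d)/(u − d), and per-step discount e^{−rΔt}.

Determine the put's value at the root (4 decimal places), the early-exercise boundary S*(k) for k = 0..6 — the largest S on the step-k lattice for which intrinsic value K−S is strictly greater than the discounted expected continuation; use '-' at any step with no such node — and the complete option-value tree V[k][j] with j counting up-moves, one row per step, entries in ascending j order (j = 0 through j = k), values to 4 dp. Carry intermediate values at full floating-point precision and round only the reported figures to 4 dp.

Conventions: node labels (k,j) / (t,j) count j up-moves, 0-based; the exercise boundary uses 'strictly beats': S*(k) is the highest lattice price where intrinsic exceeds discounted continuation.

price = 15.7347
boundary = - - - 78.1219 84.4827 91.3613 98.8000
tree:
15.7347
20.8360 10.3899
26.6575 14.7425 5.8232
32.8481 20.1868 9.0339 2.4507
38.7299 26.4873 13.5871 4.2531 0.5559
44.1689 32.8481 19.6087 7.2676 1.0843 0.0000
49.1984 38.7299 26.4873 12.1700 2.1150 0.0000 0.0000
53.8492 44.1689 32.8481 19.6087 4.1256 0.0000 0.0000 0.0000

params: Δt=0.08343 u=1.08142 d=0.92471 q=0.48683 e^(-rΔt)=0.99900
t_7 payoffs: 53.8492 44.1689 32.8481 19.6087 4.1256 0.0000 0.0000 0.0000
t_6: node(6,0) S=61.7716 payoff=49.1984 vs cont=49.0874 → 49.1984 [stop]  node(6,1) S=72.2401 payoff=38.7299 vs cont=38.6189 → 38.7299 [stop]  node(6,2) S=84.4827 payoff=26.4873 vs cont=26.3763 → 26.4873 [stop]  node(6,3) S=98.8000 payoff=12.1700 vs cont=12.0590 → 12.1700 [stop]  node(6,4) S=115.5437 payoff=0.0000 vs cont=2.1150 → 2.1150 [wait]  node(6,5) S=135.1250 payoff=0.0000 vs cont=0.0000 → 0.0000 [wait]  node(6,6) S=158.0247 payoff=0.0000 vs cont=0.0000 → 0.0000 [wait]  ⇒ S*(6)=98.8000
t_5: node(5,0) S=66.8011 payoff=44.1689 vs cont=44.0579 → 44.1689 [stop]  node(5,1) S=78.1219 payoff=32.8481 vs cont=32.7370 → 32.8481 [stop]  node(5,2) S=91.3613 payoff=19.6087 vs cont=19.4977 → 19.6087 [stop]  node(5,3) S=106.8444 payoff=4.1256 vs cont=7.2676 → 7.2676 [wait]  node(5,4) S=124.9514 payoff=0.0000 vs cont=1.0843 → 1.0843 [wait]  node(5,5) S=146.1270 payoff=0.0000 vs cont=0.0000 → 0.0000 [wait]  ⇒ S*(5)=91.3613
t_4: node(4,0) S=72.2401 payoff=38.7299 vs cont=38.6189 → 38.7299 [stop]  node(4,1) S=84.4827 payoff=26.4873 vs cont=26.3763 → 26.4873 [stop]  node(4,2) S=98.8000 payoff=12.1700 vs cont=13.5871 → 13.5871 [wait]  node(4,3) S=115.5437 payoff=0.0000 vs cont=4.2531 → 4.2531 [wait]  node(4,4) S=135.1250 payoff=0.0000 vs cont=0.5559 → 0.5559 [wait]  ⇒ S*(4)=84.4827
t_3: node(3,0) S=78.1219 payoff=32.8481 vs cont=32.7370 → 32.8481 [stop]  node(3,1) S=91.3613 payoff=19.6087 vs cont=20.1868 → 20.1868 [wait]  node(3,2) S=106.8444 payoff=4.1256 vs cont=9.0339 → 9.0339 [wait]  node(3,3) S=124.9514 payoff=0.0000 vs cont=2.4507 → 2.4507 [wait]  ⇒ S*(3)=78.1219
t_2: node(2,0) S=84.4827 payoff=26.4873 vs cont=26.6575 → 26.6575 [wait]  node(2,1) S=98.8000 payoff=12.1700 vs cont=14.7425 → 14.7425 [wait]  node(2,2) S=115.5437 payoff=0.0000 vs cont=5.8232 → 5.8232 [wait]  ⇒ S*(2)=-
t_1: node(1,0) S=91.3613 payoff=19.6087 vs cont=20.8360 → 20.8360 [wait]  node(1,1) S=106.8444 payoff=4.1256 vs cont=10.3899 → 10.3899 [wait]  ⇒ S*(1)=-
t_0: node(0,0) S=98.8000 payoff=12.1700 vs cont=15.7347 → 15.7347 [wait]  ⇒ S*(0)=-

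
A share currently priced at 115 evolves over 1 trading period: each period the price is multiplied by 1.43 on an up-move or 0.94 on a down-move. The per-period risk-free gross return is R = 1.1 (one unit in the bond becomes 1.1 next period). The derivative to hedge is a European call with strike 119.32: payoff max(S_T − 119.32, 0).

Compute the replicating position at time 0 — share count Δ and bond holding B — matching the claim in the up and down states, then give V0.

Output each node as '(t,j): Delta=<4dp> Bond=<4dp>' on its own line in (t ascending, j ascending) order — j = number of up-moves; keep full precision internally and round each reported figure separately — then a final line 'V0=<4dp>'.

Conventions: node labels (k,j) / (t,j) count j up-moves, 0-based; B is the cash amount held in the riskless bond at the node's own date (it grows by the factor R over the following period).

The replicating-portfolio and risk-neutral prices coincide; use p* = (1.1−0.94)/(1.43−0.94) = 0.3265 for the latter.
Payoffs at expiry: V(1,0)=0.0000, V(1,1)=45.1300
(0,0): S=115.0000. Δ = (V_up−V_dn)/(S_up−S_dn) = (45.1300−0.0000)/(164.4500−108.1000) = 0.8009. V = [p*·45.1300 + (1−p*)·0.0000]/1.1 = 13.3967. B = V − Δ·S = -78.7054.
Sanity check at the root: Δ(0,0)·S0 + B(0,0) reproduces V0 = 13.3967.

(0,0): Delta=0.8009 Bond=-78.7054
V0=13.3967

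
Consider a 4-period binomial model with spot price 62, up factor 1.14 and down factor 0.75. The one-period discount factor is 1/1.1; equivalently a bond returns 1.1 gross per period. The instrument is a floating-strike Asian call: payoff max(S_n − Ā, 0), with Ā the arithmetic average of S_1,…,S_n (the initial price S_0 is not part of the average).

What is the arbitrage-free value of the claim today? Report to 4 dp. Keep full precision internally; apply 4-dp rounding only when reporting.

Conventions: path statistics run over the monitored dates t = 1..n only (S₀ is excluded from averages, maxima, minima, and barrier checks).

Under the martingale measure an up-move has probability p* = 0.8974; value the claim as the probability-weighted average of per-path payoffs, discounted 4 periods at R = 1.1.
Enumerate all 2^4 = 16 price paths (U = up ×1.14, D = down ×0.75); each path with k up-moves has probability p*^k·(1−p*)^(4−k).
DDDD: Ā=31.7871, payoff=0.0000, prob=0.000111
UDDD: Ā=48.3164, payoff=0.0000, prob=0.000968
DUDD: Ā=42.2714, payoff=0.0000, prob=0.000968
UUDD: Ā=64.2525, payoff=0.0000, prob=0.008472
DDUD: Ā=37.7377, payoff=0.0000, prob=0.000968
UDUD: Ā=57.3612, payoff=0.0000, prob=0.008472
DUUD: Ā=51.3162, payoff=0.0000, prob=0.008472
UUUD: Ā=78.0007, payoff=0.0000, prob=0.074132
DDDU: Ā=34.3373, payoff=0.0000, prob=0.000968
UDDU: Ā=52.1928, payoff=0.0000, prob=0.008472
DUDU: Ā=46.1478, payoff=0.0000, prob=0.008472
UUDU: Ā=70.1446, payoff=0.0000, prob=0.074132
DDUU: Ā=41.6140, payoff=3.7095, prob=0.008472
UDUU: Ā=63.2533, payoff=5.6385, prob=0.074132
DUUU: Ā=57.2083, payoff=11.6835, prob=0.074132
UUUU: Ā=86.9566, payoff=17.7589, prob=0.648655
Price = Σ prob·payoff / R^4 = 12.834951 / 1.464100 = 8.7664

price = 8.7664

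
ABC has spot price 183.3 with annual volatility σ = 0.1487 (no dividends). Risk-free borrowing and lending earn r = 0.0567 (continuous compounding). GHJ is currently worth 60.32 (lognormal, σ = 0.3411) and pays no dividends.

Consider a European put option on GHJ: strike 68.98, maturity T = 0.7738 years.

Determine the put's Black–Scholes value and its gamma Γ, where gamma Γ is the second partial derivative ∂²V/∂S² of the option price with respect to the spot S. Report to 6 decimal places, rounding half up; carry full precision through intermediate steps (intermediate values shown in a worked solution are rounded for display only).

price = 10.718429
Γ = 0.021793

σ√T = 0.3411·√0.7738 = 0.300052
d₁ = (ln(S/K) + (r+σ²/2)T) / (σ√T) = (ln(60.32/68.98) + (0.0567+0.3411²/2)·0.7738) / 0.300052 = (-0.134153 + 0.088890) / 0.300052 = -0.150850
d₂ = d₁ − σ√T = -0.150850 − 0.300052 = -0.450902
e^{−rT} = 0.957074
N(−d₁) = 0.559953,  N(−d₂) = 0.673970
Put price V = K·e^{−rT}·N(−d₂) − S·N(−d₁) = 44.494802 − 33.776373 = 10.718429
φ(d₁) = (1/√(2π))·e^{−d₁²/2} = 0.394429
Γ = φ(d₁) / (S·σ·√T) = 0.021793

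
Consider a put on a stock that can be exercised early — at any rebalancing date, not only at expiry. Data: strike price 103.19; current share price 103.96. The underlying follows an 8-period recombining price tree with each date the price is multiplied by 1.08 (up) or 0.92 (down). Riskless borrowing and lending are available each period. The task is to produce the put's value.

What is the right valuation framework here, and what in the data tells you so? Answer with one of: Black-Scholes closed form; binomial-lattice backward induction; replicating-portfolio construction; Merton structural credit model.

Key observation: with exercise allowed before expiry on a discrete up/down model (8 steps from spot 103.96), the strike-103.19 put's value must be rolled back through the tree testing early exercise at each node.

framework: binomial-lattice backward induction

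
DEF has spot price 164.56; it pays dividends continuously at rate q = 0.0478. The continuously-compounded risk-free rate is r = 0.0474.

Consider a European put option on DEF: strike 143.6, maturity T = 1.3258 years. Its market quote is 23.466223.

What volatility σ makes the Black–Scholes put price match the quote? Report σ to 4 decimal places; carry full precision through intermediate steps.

sigma = 0.4938

At σ = 0.4938 the Black–Scholes value reproduces the quote:
σ√T = 0.4938·√1.3258 = 0.568578
d₁ = (ln(S/K) + (r−q+σ²/2)T) / (σ√T) = (ln(164.56/143.6) + (0.0474−0.0478+0.4938²/2)·1.3258) / 0.568578 = (0.136244 + 0.161110) / 0.568578 = 0.522978
d₂ = d₁ − σ√T = 0.522978 − 0.568578 = -0.045600
e^{−rT} = 0.939091
e^{−qT} = 0.938593
N(−d₁) = 0.300495,  N(−d₂) = 0.518186
V = K·e^{−rT}·N(−d₂) − S·e^{−qT}·N(−d₁) = 69.879112 − 46.412889 = 23.466223 (the quoted price), and the Black–Scholes price is strictly increasing in σ, so σ is unique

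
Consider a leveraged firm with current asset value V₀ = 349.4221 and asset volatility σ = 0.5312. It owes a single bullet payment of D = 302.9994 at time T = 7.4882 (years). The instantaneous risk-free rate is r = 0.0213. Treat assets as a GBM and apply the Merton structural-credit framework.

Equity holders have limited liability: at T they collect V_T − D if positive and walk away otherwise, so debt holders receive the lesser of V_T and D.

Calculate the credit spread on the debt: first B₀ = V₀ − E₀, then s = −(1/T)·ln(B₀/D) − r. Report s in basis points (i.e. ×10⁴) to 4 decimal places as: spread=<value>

spread=826.3822

Work the structural quantities from V₀ = 349.4221 against face 302.9994:
d₁ = [ln(V₀/D) + (r + σ²/2)T] / (σ√T)
   = [ln(349.4221/302.9994) + (0.0213 + 0.5·0.5312²)·7.4882] / (0.5312·√7.4882)
   = [0.142550 + 1.215984] / 1.453606 = 0.934596
d₂ = d₁ − σ√T = 0.934596 − 1.453606 = -0.519011
N(d₁) = 0.825002,  N(d₂) = 0.301877,  e^(−rT) = 0.852571
E₀ = V₀·N(d₁) − D·e^(−rT)·N(d₂)
   = 349.4221·0.825002 − 302.9994·0.852571·0.301877 = 210.290447
B₀ = V₀ − E₀ = 349.4221 − 210.290447 = 139.131653
spread = −(1/T)·ln(B₀/D) − r = −(1/7.4882)·ln(139.131653/302.9994) − 0.0213 = 0.08263822
in basis points: 0.08263822 × 10⁴ = 826.3822 bp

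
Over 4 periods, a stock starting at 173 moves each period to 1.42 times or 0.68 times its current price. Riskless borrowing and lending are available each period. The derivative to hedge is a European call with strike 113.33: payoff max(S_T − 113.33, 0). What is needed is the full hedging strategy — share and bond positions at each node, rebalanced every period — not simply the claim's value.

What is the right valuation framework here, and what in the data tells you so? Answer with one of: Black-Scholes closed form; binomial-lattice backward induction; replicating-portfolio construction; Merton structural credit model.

framework: replicating-portfolio construction

Key observation: the deliverable is the dynamic trading strategy on the 4-step tree (spot 173, moves 1.42 and 0.68), so the valuation must go through the node-by-node replicating-portfolio solve.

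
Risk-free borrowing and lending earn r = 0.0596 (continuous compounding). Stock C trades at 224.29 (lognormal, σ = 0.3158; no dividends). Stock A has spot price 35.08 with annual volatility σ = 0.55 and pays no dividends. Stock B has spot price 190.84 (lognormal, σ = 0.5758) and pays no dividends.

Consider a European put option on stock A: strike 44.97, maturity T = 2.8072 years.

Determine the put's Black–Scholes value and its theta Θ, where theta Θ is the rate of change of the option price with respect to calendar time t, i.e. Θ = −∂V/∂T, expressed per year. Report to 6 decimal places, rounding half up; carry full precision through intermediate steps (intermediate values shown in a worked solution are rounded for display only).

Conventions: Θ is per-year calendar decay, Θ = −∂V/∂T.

price = 14.507657
Θ = -0.536680

σ√T = 0.55·√2.8072 = 0.921509
d₁ = (ln(S/K) + (r+σ²/2)T) / (σ√T) = (ln(35.08/44.97) + (0.0596+0.55²/2)·2.8072) / 0.921509 = (-0.248364 + 0.591898) / 0.921509 = 0.372795
d₂ = d₁ − σ√T = 0.372795 − 0.921509 = -0.548714
e^{−rT} = 0.845938
N(−d₁) = 0.354651,  N(−d₂) = 0.708399
Put price V = K·e^{−rT}·N(−d₂) − S·N(−d₁) = 26.948798 − 12.441141 = 14.507657
φ(d₁) = (1/√(2π))·e^{−d₁²/2} = 0.372162
Θ = −S·φ(d₁)·σ/(2√T) + r·K·e^{−rT}·N(−d₂) = −2.142828 + 1.606148 = -0.536680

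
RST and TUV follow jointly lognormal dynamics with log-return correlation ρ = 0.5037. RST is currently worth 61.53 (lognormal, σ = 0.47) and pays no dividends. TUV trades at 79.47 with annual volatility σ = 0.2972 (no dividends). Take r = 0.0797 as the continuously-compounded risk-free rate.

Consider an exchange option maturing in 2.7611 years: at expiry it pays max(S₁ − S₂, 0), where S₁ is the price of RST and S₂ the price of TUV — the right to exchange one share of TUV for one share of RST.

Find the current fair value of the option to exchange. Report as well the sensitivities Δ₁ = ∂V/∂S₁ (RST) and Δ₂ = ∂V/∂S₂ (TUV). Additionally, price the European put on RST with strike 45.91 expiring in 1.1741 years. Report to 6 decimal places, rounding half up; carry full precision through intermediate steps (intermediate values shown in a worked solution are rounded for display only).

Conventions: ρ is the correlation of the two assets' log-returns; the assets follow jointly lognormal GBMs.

σ_eff = √(σ₁² + σ₂² − 2ρσ₁σ₂) = √(0.47² + 0.2972² − 2·0.5037·0.47·0.2972) = 0.410500
d₁ = (ln(S₁/S₂) + (q₂ − q₁ + σ_eff²/2)T) / (σ_eff√T) = (ln(61.53/79.47) + (0.0 − 0.0 + 0.084255)·2.7611) / 0.682110 = -0.034039
d₂ = d₁ − σ_eff√T = -0.034039 − 0.682110 = -0.716148
N(d₁) = 0.486423,  N(d₂) = 0.236950
V = S₁·e^{−q₁T}·N(d₁) − S₂·e^{−q₂T}·N(d₂) = 29.929620 − 18.830413 = 11.099207
Δ₁ = e^{−q₁T}·N(d₁) = 0.486423;  Δ₂ = −e^{−q₂T}·N(d₂) = -0.236950
[vanilla: RST put K=45.91]
σ√T = 0.47·√1.1741 = 0.509273
d₁ = (ln(S/K) + (r+σ²/2)T) / (σ√T) = (ln(61.53/45.91) + (0.0797+0.47²/2)·1.1741) / 0.509273 = (0.292842 + 0.223255) / 0.509273 = 1.013400
d₂ = d₁ − σ√T = 1.013400 − 0.509273 = 0.504127
e^{−rT} = 0.910669
N(−d₁) = 0.155435,  N(−d₂) = 0.307086
price = K·e^{−rT}·N(−d₂) − S·N(−d₁) = 12.838898 − 9.563887 = 3.275011

exchange price = 11.099207
Δ1 = 0.486423
Δ2 = -0.236950
price(RST put K=45.91) = 3.275011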